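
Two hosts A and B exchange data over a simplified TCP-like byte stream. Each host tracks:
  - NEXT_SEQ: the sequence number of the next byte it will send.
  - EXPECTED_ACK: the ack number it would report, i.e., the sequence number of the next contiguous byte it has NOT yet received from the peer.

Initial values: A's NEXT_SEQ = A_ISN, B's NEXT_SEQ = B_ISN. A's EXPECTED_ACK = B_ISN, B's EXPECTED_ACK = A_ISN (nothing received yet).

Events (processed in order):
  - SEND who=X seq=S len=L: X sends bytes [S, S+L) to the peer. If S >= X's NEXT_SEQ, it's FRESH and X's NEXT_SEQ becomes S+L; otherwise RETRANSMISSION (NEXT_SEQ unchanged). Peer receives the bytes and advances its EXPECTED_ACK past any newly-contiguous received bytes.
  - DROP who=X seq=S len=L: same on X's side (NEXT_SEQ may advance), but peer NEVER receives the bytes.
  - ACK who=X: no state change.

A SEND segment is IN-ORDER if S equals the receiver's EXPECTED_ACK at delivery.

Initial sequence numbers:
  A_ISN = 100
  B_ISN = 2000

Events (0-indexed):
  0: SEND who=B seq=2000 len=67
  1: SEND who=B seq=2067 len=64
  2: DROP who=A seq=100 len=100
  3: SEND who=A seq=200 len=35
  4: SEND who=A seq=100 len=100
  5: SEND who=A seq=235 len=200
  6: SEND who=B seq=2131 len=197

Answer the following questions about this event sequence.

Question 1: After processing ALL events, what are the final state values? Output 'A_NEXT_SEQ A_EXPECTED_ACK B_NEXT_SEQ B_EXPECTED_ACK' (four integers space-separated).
Answer: 435 2328 2328 435

Derivation:
After event 0: A_seq=100 A_ack=2067 B_seq=2067 B_ack=100
After event 1: A_seq=100 A_ack=2131 B_seq=2131 B_ack=100
After event 2: A_seq=200 A_ack=2131 B_seq=2131 B_ack=100
After event 3: A_seq=235 A_ack=2131 B_seq=2131 B_ack=100
After event 4: A_seq=235 A_ack=2131 B_seq=2131 B_ack=235
After event 5: A_seq=435 A_ack=2131 B_seq=2131 B_ack=435
After event 6: A_seq=435 A_ack=2328 B_seq=2328 B_ack=435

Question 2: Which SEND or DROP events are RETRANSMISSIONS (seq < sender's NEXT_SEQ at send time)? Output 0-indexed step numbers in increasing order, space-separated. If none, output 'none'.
Step 0: SEND seq=2000 -> fresh
Step 1: SEND seq=2067 -> fresh
Step 2: DROP seq=100 -> fresh
Step 3: SEND seq=200 -> fresh
Step 4: SEND seq=100 -> retransmit
Step 5: SEND seq=235 -> fresh
Step 6: SEND seq=2131 -> fresh

Answer: 4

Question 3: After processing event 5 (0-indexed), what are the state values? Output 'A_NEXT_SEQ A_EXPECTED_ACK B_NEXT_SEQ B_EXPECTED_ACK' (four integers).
After event 0: A_seq=100 A_ack=2067 B_seq=2067 B_ack=100
After event 1: A_seq=100 A_ack=2131 B_seq=2131 B_ack=100
After event 2: A_seq=200 A_ack=2131 B_seq=2131 B_ack=100
After event 3: A_seq=235 A_ack=2131 B_seq=2131 B_ack=100
After event 4: A_seq=235 A_ack=2131 B_seq=2131 B_ack=235
After event 5: A_seq=435 A_ack=2131 B_seq=2131 B_ack=435

435 2131 2131 435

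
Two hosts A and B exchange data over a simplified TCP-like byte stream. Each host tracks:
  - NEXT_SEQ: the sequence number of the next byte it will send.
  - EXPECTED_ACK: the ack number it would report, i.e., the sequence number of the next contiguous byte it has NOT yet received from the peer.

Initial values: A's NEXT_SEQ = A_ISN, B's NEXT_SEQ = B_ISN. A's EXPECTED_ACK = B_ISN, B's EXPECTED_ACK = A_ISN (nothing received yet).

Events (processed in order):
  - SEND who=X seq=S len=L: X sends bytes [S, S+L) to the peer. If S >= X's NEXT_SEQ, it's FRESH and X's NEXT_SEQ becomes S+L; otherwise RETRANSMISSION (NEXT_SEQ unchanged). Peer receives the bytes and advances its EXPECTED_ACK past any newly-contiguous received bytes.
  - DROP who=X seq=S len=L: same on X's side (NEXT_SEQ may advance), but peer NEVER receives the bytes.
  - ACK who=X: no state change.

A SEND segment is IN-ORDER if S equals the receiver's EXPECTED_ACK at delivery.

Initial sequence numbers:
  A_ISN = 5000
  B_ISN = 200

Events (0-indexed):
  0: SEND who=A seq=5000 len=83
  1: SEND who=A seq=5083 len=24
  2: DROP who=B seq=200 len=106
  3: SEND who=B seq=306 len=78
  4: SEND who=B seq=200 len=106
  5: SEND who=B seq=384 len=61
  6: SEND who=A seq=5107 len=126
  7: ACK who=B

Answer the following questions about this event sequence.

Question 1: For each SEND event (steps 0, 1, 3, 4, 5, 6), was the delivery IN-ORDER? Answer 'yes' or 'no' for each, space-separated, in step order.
Step 0: SEND seq=5000 -> in-order
Step 1: SEND seq=5083 -> in-order
Step 3: SEND seq=306 -> out-of-order
Step 4: SEND seq=200 -> in-order
Step 5: SEND seq=384 -> in-order
Step 6: SEND seq=5107 -> in-order

Answer: yes yes no yes yes yes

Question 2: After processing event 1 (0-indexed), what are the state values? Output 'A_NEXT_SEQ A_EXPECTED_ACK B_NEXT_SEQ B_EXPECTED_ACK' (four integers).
After event 0: A_seq=5083 A_ack=200 B_seq=200 B_ack=5083
After event 1: A_seq=5107 A_ack=200 B_seq=200 B_ack=5107

5107 200 200 5107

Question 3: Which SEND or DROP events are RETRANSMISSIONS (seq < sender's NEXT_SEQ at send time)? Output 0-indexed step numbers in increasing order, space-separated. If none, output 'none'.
Answer: 4

Derivation:
Step 0: SEND seq=5000 -> fresh
Step 1: SEND seq=5083 -> fresh
Step 2: DROP seq=200 -> fresh
Step 3: SEND seq=306 -> fresh
Step 4: SEND seq=200 -> retransmit
Step 5: SEND seq=384 -> fresh
Step 6: SEND seq=5107 -> fresh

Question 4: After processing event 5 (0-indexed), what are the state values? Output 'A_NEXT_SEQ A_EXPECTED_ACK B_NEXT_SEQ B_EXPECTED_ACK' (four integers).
After event 0: A_seq=5083 A_ack=200 B_seq=200 B_ack=5083
After event 1: A_seq=5107 A_ack=200 B_seq=200 B_ack=5107
After event 2: A_seq=5107 A_ack=200 B_seq=306 B_ack=5107
After event 3: A_seq=5107 A_ack=200 B_seq=384 B_ack=5107
After event 4: A_seq=5107 A_ack=384 B_seq=384 B_ack=5107
After event 5: A_seq=5107 A_ack=445 B_seq=445 B_ack=5107

5107 445 445 5107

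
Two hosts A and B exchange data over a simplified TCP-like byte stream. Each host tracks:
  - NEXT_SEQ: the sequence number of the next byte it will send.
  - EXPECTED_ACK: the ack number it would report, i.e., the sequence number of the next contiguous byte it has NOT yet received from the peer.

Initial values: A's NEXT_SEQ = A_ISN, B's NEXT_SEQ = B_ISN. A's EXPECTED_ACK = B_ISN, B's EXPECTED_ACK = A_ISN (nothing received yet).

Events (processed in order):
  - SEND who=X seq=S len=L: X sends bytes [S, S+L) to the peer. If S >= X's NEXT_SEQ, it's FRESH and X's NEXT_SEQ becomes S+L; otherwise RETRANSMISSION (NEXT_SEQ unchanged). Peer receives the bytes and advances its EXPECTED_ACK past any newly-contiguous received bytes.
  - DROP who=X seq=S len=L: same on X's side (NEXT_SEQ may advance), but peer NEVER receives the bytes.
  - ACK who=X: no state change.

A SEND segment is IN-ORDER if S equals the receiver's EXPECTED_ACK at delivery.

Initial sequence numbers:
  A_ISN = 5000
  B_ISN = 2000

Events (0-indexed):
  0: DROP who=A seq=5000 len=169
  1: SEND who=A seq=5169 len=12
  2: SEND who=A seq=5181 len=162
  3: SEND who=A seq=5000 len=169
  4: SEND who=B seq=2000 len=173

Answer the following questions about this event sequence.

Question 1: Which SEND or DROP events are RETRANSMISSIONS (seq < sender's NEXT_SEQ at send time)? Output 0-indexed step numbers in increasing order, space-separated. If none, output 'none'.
Step 0: DROP seq=5000 -> fresh
Step 1: SEND seq=5169 -> fresh
Step 2: SEND seq=5181 -> fresh
Step 3: SEND seq=5000 -> retransmit
Step 4: SEND seq=2000 -> fresh

Answer: 3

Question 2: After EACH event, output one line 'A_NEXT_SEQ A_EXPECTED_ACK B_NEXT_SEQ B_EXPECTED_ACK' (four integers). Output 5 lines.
5169 2000 2000 5000
5181 2000 2000 5000
5343 2000 2000 5000
5343 2000 2000 5343
5343 2173 2173 5343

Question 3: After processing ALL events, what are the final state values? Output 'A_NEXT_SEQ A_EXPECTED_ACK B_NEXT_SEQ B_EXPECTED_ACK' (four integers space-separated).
Answer: 5343 2173 2173 5343

Derivation:
After event 0: A_seq=5169 A_ack=2000 B_seq=2000 B_ack=5000
After event 1: A_seq=5181 A_ack=2000 B_seq=2000 B_ack=5000
After event 2: A_seq=5343 A_ack=2000 B_seq=2000 B_ack=5000
After event 3: A_seq=5343 A_ack=2000 B_seq=2000 B_ack=5343
After event 4: A_seq=5343 A_ack=2173 B_seq=2173 B_ack=5343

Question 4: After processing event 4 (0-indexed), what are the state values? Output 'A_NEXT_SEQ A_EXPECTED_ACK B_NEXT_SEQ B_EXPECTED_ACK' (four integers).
After event 0: A_seq=5169 A_ack=2000 B_seq=2000 B_ack=5000
After event 1: A_seq=5181 A_ack=2000 B_seq=2000 B_ack=5000
After event 2: A_seq=5343 A_ack=2000 B_seq=2000 B_ack=5000
After event 3: A_seq=5343 A_ack=2000 B_seq=2000 B_ack=5343
After event 4: A_seq=5343 A_ack=2173 B_seq=2173 B_ack=5343

5343 2173 2173 5343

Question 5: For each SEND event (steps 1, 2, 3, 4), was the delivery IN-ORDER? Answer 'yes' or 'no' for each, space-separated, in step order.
Step 1: SEND seq=5169 -> out-of-order
Step 2: SEND seq=5181 -> out-of-order
Step 3: SEND seq=5000 -> in-order
Step 4: SEND seq=2000 -> in-order

Answer: no no yes yes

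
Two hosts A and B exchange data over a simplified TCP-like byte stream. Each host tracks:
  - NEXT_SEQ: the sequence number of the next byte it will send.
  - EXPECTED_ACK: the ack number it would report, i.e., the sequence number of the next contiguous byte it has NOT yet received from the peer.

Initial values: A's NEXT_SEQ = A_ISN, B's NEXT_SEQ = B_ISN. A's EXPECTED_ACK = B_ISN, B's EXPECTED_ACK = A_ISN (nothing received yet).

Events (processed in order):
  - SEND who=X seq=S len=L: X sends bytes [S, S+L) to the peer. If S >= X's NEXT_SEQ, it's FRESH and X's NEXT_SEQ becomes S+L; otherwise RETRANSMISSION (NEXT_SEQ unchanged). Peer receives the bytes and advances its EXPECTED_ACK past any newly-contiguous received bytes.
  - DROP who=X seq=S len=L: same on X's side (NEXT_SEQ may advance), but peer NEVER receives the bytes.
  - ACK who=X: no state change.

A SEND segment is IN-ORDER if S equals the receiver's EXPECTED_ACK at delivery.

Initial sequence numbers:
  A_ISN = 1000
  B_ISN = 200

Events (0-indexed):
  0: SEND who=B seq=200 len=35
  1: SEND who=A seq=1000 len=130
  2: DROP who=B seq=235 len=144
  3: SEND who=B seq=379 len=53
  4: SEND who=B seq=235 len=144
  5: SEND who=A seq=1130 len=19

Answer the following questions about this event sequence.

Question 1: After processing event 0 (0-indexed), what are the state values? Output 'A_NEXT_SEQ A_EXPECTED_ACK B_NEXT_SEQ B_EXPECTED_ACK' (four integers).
After event 0: A_seq=1000 A_ack=235 B_seq=235 B_ack=1000

1000 235 235 1000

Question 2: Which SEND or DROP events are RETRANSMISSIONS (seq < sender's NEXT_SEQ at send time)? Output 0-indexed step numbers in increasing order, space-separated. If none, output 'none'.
Step 0: SEND seq=200 -> fresh
Step 1: SEND seq=1000 -> fresh
Step 2: DROP seq=235 -> fresh
Step 3: SEND seq=379 -> fresh
Step 4: SEND seq=235 -> retransmit
Step 5: SEND seq=1130 -> fresh

Answer: 4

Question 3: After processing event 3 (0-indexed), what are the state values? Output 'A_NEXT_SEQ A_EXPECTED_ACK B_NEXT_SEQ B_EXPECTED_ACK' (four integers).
After event 0: A_seq=1000 A_ack=235 B_seq=235 B_ack=1000
After event 1: A_seq=1130 A_ack=235 B_seq=235 B_ack=1130
After event 2: A_seq=1130 A_ack=235 B_seq=379 B_ack=1130
After event 3: A_seq=1130 A_ack=235 B_seq=432 B_ack=1130

1130 235 432 1130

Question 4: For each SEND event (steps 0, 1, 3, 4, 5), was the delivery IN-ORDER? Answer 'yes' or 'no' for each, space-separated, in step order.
Step 0: SEND seq=200 -> in-order
Step 1: SEND seq=1000 -> in-order
Step 3: SEND seq=379 -> out-of-order
Step 4: SEND seq=235 -> in-order
Step 5: SEND seq=1130 -> in-order

Answer: yes yes no yes yes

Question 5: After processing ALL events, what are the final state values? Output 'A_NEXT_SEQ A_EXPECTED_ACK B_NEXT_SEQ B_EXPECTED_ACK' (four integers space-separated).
After event 0: A_seq=1000 A_ack=235 B_seq=235 B_ack=1000
After event 1: A_seq=1130 A_ack=235 B_seq=235 B_ack=1130
After event 2: A_seq=1130 A_ack=235 B_seq=379 B_ack=1130
After event 3: A_seq=1130 A_ack=235 B_seq=432 B_ack=1130
After event 4: A_seq=1130 A_ack=432 B_seq=432 B_ack=1130
After event 5: A_seq=1149 A_ack=432 B_seq=432 B_ack=1149

Answer: 1149 432 432 1149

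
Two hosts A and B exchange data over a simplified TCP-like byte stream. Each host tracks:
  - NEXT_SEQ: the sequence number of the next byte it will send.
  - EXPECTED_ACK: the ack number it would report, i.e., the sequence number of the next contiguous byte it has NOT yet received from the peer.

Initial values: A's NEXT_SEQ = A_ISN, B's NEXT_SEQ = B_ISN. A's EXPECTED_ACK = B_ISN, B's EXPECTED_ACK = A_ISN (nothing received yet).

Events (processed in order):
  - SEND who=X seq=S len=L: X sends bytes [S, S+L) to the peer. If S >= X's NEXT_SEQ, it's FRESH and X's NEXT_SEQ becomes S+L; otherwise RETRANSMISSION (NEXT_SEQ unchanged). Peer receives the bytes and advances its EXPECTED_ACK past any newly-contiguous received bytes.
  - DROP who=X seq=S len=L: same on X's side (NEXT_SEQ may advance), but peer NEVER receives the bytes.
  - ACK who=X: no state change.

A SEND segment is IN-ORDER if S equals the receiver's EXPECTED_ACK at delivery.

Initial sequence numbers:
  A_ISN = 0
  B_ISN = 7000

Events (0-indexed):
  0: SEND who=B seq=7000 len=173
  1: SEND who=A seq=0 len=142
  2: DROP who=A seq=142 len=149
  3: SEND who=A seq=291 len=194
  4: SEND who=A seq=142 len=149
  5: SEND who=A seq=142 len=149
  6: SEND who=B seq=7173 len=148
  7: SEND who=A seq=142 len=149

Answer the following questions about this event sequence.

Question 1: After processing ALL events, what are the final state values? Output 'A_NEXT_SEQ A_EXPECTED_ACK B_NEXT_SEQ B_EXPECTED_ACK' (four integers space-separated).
Answer: 485 7321 7321 485

Derivation:
After event 0: A_seq=0 A_ack=7173 B_seq=7173 B_ack=0
After event 1: A_seq=142 A_ack=7173 B_seq=7173 B_ack=142
After event 2: A_seq=291 A_ack=7173 B_seq=7173 B_ack=142
After event 3: A_seq=485 A_ack=7173 B_seq=7173 B_ack=142
After event 4: A_seq=485 A_ack=7173 B_seq=7173 B_ack=485
After event 5: A_seq=485 A_ack=7173 B_seq=7173 B_ack=485
After event 6: A_seq=485 A_ack=7321 B_seq=7321 B_ack=485
After event 7: A_seq=485 A_ack=7321 B_seq=7321 B_ack=485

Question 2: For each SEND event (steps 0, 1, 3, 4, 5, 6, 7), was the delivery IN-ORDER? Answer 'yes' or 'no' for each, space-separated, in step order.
Step 0: SEND seq=7000 -> in-order
Step 1: SEND seq=0 -> in-order
Step 3: SEND seq=291 -> out-of-order
Step 4: SEND seq=142 -> in-order
Step 5: SEND seq=142 -> out-of-order
Step 6: SEND seq=7173 -> in-order
Step 7: SEND seq=142 -> out-of-order

Answer: yes yes no yes no yes no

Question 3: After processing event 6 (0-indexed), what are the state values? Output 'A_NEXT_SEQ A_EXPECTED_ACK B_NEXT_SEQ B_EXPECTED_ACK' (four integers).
After event 0: A_seq=0 A_ack=7173 B_seq=7173 B_ack=0
After event 1: A_seq=142 A_ack=7173 B_seq=7173 B_ack=142
After event 2: A_seq=291 A_ack=7173 B_seq=7173 B_ack=142
After event 3: A_seq=485 A_ack=7173 B_seq=7173 B_ack=142
After event 4: A_seq=485 A_ack=7173 B_seq=7173 B_ack=485
After event 5: A_seq=485 A_ack=7173 B_seq=7173 B_ack=485
After event 6: A_seq=485 A_ack=7321 B_seq=7321 B_ack=485

485 7321 7321 485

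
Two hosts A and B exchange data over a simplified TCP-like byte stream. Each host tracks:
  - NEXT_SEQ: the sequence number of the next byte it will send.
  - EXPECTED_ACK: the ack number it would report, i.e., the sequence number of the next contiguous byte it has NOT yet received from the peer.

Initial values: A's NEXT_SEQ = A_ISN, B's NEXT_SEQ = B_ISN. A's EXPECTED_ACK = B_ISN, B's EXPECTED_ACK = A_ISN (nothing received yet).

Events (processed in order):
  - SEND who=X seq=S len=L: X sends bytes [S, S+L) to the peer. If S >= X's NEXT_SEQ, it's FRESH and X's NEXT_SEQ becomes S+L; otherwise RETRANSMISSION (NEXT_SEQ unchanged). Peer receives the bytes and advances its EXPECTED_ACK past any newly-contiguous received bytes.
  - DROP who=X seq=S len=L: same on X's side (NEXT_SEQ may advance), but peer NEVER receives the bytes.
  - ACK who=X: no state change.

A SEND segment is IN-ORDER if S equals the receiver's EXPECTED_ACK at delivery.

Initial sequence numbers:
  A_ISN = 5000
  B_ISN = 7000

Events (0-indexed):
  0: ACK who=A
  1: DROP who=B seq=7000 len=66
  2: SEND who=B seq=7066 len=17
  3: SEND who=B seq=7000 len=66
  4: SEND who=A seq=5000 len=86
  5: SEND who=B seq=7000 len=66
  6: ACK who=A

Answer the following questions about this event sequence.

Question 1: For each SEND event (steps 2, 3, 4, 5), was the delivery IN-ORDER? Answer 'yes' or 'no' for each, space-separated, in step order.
Answer: no yes yes no

Derivation:
Step 2: SEND seq=7066 -> out-of-order
Step 3: SEND seq=7000 -> in-order
Step 4: SEND seq=5000 -> in-order
Step 5: SEND seq=7000 -> out-of-order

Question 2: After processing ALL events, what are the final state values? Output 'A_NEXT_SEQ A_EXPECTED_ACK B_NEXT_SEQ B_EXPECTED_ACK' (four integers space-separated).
Answer: 5086 7083 7083 5086

Derivation:
After event 0: A_seq=5000 A_ack=7000 B_seq=7000 B_ack=5000
After event 1: A_seq=5000 A_ack=7000 B_seq=7066 B_ack=5000
After event 2: A_seq=5000 A_ack=7000 B_seq=7083 B_ack=5000
After event 3: A_seq=5000 A_ack=7083 B_seq=7083 B_ack=5000
After event 4: A_seq=5086 A_ack=7083 B_seq=7083 B_ack=5086
After event 5: A_seq=5086 A_ack=7083 B_seq=7083 B_ack=5086
After event 6: A_seq=5086 A_ack=7083 B_seq=7083 B_ack=5086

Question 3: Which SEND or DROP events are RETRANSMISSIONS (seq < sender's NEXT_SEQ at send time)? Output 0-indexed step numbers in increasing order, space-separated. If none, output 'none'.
Answer: 3 5

Derivation:
Step 1: DROP seq=7000 -> fresh
Step 2: SEND seq=7066 -> fresh
Step 3: SEND seq=7000 -> retransmit
Step 4: SEND seq=5000 -> fresh
Step 5: SEND seq=7000 -> retransmit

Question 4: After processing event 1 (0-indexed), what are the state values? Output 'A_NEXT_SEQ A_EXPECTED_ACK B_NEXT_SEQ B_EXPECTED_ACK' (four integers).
After event 0: A_seq=5000 A_ack=7000 B_seq=7000 B_ack=5000
After event 1: A_seq=5000 A_ack=7000 B_seq=7066 B_ack=5000

5000 7000 7066 5000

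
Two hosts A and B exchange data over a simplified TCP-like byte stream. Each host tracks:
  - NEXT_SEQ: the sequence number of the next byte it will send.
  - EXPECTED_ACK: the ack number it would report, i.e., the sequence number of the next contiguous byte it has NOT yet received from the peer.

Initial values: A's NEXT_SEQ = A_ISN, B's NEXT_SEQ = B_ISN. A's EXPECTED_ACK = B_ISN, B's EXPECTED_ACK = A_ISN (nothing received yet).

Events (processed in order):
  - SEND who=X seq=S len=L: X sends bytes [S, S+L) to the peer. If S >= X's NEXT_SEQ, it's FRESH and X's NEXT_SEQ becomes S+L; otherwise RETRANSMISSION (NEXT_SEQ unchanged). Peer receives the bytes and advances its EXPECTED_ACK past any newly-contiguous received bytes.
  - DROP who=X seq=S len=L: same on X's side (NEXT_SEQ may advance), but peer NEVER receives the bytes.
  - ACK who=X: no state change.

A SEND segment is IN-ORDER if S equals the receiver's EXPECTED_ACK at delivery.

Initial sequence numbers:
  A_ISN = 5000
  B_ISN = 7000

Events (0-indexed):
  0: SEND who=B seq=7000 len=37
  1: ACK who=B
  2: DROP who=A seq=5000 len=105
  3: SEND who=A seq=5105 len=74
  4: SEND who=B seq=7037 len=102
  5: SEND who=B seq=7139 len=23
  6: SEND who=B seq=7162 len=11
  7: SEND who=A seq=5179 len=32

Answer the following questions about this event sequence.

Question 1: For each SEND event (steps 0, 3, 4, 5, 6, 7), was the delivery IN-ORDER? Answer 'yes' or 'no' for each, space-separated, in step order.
Answer: yes no yes yes yes no

Derivation:
Step 0: SEND seq=7000 -> in-order
Step 3: SEND seq=5105 -> out-of-order
Step 4: SEND seq=7037 -> in-order
Step 5: SEND seq=7139 -> in-order
Step 6: SEND seq=7162 -> in-order
Step 7: SEND seq=5179 -> out-of-order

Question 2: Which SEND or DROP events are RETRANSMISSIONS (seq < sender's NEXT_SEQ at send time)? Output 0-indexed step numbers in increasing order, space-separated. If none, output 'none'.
Step 0: SEND seq=7000 -> fresh
Step 2: DROP seq=5000 -> fresh
Step 3: SEND seq=5105 -> fresh
Step 4: SEND seq=7037 -> fresh
Step 5: SEND seq=7139 -> fresh
Step 6: SEND seq=7162 -> fresh
Step 7: SEND seq=5179 -> fresh

Answer: none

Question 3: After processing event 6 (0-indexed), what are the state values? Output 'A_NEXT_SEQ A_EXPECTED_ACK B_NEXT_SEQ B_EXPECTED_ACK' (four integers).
After event 0: A_seq=5000 A_ack=7037 B_seq=7037 B_ack=5000
After event 1: A_seq=5000 A_ack=7037 B_seq=7037 B_ack=5000
After event 2: A_seq=5105 A_ack=7037 B_seq=7037 B_ack=5000
After event 3: A_seq=5179 A_ack=7037 B_seq=7037 B_ack=5000
After event 4: A_seq=5179 A_ack=7139 B_seq=7139 B_ack=5000
After event 5: A_seq=5179 A_ack=7162 B_seq=7162 B_ack=5000
After event 6: A_seq=5179 A_ack=7173 B_seq=7173 B_ack=5000

5179 7173 7173 5000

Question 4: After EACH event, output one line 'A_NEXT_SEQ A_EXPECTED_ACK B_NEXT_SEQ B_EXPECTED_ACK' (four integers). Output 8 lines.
5000 7037 7037 5000
5000 7037 7037 5000
5105 7037 7037 5000
5179 7037 7037 5000
5179 7139 7139 5000
5179 7162 7162 5000
5179 7173 7173 5000
5211 7173 7173 5000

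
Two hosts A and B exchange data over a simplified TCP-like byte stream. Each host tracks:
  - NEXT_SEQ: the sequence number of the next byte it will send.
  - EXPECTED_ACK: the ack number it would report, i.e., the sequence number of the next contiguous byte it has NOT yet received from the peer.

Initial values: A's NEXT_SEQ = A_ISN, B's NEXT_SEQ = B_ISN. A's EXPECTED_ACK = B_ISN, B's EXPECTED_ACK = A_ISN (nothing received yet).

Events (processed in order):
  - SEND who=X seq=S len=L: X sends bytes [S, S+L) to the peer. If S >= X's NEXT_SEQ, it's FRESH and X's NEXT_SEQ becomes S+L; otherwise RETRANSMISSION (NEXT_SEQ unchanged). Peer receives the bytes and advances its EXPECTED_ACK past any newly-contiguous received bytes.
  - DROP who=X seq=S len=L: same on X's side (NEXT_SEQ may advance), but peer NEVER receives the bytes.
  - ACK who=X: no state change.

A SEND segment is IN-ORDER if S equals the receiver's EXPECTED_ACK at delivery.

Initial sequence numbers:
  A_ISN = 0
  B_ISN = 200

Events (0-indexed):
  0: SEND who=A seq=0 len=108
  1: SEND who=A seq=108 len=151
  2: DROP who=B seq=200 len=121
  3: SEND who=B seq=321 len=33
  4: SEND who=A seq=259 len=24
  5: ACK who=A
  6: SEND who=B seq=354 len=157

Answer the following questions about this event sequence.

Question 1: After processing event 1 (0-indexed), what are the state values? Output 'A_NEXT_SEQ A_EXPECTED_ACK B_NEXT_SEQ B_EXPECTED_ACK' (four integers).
After event 0: A_seq=108 A_ack=200 B_seq=200 B_ack=108
After event 1: A_seq=259 A_ack=200 B_seq=200 B_ack=259

259 200 200 259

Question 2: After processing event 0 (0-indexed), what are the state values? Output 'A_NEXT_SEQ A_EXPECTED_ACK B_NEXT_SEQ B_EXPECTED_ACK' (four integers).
After event 0: A_seq=108 A_ack=200 B_seq=200 B_ack=108

108 200 200 108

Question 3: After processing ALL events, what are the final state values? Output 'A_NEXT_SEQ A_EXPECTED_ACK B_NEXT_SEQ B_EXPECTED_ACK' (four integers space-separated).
Answer: 283 200 511 283

Derivation:
After event 0: A_seq=108 A_ack=200 B_seq=200 B_ack=108
After event 1: A_seq=259 A_ack=200 B_seq=200 B_ack=259
After event 2: A_seq=259 A_ack=200 B_seq=321 B_ack=259
After event 3: A_seq=259 A_ack=200 B_seq=354 B_ack=259
After event 4: A_seq=283 A_ack=200 B_seq=354 B_ack=283
After event 5: A_seq=283 A_ack=200 B_seq=354 B_ack=283
After event 6: A_seq=283 A_ack=200 B_seq=511 B_ack=283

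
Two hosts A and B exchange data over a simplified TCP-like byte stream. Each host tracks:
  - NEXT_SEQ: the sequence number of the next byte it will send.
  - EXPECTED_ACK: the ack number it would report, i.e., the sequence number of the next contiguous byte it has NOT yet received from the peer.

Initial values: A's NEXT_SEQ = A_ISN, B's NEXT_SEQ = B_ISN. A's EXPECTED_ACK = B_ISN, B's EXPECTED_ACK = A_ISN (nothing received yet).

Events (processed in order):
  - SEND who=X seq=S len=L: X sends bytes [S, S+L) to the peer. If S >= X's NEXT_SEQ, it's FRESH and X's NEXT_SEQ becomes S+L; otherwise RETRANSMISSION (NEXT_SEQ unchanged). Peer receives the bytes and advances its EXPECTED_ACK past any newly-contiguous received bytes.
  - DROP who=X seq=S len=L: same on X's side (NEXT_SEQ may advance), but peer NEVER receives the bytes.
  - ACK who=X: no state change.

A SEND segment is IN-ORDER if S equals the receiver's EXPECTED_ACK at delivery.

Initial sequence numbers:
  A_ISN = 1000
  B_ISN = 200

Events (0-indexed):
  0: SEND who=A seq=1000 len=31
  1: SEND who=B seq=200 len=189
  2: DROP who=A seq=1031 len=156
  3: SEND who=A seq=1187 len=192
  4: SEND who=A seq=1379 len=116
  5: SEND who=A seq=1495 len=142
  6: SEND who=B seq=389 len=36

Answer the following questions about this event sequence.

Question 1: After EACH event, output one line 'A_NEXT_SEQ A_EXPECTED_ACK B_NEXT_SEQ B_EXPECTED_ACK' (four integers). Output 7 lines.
1031 200 200 1031
1031 389 389 1031
1187 389 389 1031
1379 389 389 1031
1495 389 389 1031
1637 389 389 1031
1637 425 425 1031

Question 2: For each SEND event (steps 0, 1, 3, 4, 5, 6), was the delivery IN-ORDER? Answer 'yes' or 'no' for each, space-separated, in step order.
Step 0: SEND seq=1000 -> in-order
Step 1: SEND seq=200 -> in-order
Step 3: SEND seq=1187 -> out-of-order
Step 4: SEND seq=1379 -> out-of-order
Step 5: SEND seq=1495 -> out-of-order
Step 6: SEND seq=389 -> in-order

Answer: yes yes no no no yes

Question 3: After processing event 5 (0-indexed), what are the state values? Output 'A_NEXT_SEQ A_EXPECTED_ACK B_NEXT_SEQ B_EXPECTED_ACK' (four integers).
After event 0: A_seq=1031 A_ack=200 B_seq=200 B_ack=1031
After event 1: A_seq=1031 A_ack=389 B_seq=389 B_ack=1031
After event 2: A_seq=1187 A_ack=389 B_seq=389 B_ack=1031
After event 3: A_seq=1379 A_ack=389 B_seq=389 B_ack=1031
After event 4: A_seq=1495 A_ack=389 B_seq=389 B_ack=1031
After event 5: A_seq=1637 A_ack=389 B_seq=389 B_ack=1031

1637 389 389 1031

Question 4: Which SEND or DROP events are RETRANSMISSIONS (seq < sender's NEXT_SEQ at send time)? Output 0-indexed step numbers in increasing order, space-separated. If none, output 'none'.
Step 0: SEND seq=1000 -> fresh
Step 1: SEND seq=200 -> fresh
Step 2: DROP seq=1031 -> fresh
Step 3: SEND seq=1187 -> fresh
Step 4: SEND seq=1379 -> fresh
Step 5: SEND seq=1495 -> fresh
Step 6: SEND seq=389 -> fresh

Answer: none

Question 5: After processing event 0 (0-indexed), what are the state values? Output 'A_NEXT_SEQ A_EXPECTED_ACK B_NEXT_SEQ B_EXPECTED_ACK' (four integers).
After event 0: A_seq=1031 A_ack=200 B_seq=200 B_ack=1031

1031 200 200 1031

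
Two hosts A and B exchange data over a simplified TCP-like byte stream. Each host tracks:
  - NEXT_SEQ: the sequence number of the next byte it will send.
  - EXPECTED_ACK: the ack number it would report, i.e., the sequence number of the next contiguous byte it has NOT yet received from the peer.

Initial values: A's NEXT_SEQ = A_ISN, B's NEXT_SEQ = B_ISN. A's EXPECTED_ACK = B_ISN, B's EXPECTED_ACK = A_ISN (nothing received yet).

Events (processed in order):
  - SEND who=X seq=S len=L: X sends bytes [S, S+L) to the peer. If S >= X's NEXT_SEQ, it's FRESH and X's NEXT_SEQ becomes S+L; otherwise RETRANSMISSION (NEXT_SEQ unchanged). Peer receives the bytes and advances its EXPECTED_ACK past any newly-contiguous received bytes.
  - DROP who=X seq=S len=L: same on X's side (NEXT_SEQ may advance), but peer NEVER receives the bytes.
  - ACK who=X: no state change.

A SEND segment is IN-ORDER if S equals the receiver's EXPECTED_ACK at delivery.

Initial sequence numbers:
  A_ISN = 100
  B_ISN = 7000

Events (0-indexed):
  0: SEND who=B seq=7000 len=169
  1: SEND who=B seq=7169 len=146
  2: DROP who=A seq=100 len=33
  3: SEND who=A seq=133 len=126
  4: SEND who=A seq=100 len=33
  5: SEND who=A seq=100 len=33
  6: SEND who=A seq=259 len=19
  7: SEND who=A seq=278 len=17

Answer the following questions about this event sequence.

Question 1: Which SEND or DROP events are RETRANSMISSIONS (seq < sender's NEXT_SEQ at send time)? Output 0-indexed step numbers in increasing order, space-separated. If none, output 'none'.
Answer: 4 5

Derivation:
Step 0: SEND seq=7000 -> fresh
Step 1: SEND seq=7169 -> fresh
Step 2: DROP seq=100 -> fresh
Step 3: SEND seq=133 -> fresh
Step 4: SEND seq=100 -> retransmit
Step 5: SEND seq=100 -> retransmit
Step 6: SEND seq=259 -> fresh
Step 7: SEND seq=278 -> fresh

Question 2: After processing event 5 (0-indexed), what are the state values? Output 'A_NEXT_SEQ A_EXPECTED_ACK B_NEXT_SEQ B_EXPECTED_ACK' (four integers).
After event 0: A_seq=100 A_ack=7169 B_seq=7169 B_ack=100
After event 1: A_seq=100 A_ack=7315 B_seq=7315 B_ack=100
After event 2: A_seq=133 A_ack=7315 B_seq=7315 B_ack=100
After event 3: A_seq=259 A_ack=7315 B_seq=7315 B_ack=100
After event 4: A_seq=259 A_ack=7315 B_seq=7315 B_ack=259
After event 5: A_seq=259 A_ack=7315 B_seq=7315 B_ack=259

259 7315 7315 259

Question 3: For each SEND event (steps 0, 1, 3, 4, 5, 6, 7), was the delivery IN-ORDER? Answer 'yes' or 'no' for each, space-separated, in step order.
Answer: yes yes no yes no yes yes

Derivation:
Step 0: SEND seq=7000 -> in-order
Step 1: SEND seq=7169 -> in-order
Step 3: SEND seq=133 -> out-of-order
Step 4: SEND seq=100 -> in-order
Step 5: SEND seq=100 -> out-of-order
Step 6: SEND seq=259 -> in-order
Step 7: SEND seq=278 -> in-order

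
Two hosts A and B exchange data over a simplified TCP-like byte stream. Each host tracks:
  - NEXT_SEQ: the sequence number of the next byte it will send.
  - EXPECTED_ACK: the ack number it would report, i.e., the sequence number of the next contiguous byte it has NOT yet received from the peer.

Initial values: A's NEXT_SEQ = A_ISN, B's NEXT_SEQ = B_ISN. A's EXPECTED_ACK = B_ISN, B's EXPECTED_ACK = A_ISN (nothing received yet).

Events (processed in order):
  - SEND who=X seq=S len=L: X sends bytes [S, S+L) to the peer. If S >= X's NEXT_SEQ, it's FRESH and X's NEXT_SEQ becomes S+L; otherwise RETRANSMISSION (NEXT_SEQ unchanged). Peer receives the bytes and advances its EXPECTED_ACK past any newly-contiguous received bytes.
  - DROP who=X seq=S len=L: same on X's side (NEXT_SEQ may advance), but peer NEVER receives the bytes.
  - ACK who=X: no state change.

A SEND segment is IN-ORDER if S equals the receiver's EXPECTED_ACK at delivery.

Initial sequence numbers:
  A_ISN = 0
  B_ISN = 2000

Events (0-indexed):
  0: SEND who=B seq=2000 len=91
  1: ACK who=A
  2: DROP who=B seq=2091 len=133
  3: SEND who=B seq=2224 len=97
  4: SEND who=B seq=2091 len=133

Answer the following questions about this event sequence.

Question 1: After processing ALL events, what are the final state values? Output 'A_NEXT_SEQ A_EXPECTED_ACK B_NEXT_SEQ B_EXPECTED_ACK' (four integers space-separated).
Answer: 0 2321 2321 0

Derivation:
After event 0: A_seq=0 A_ack=2091 B_seq=2091 B_ack=0
After event 1: A_seq=0 A_ack=2091 B_seq=2091 B_ack=0
After event 2: A_seq=0 A_ack=2091 B_seq=2224 B_ack=0
After event 3: A_seq=0 A_ack=2091 B_seq=2321 B_ack=0
After event 4: A_seq=0 A_ack=2321 B_seq=2321 B_ack=0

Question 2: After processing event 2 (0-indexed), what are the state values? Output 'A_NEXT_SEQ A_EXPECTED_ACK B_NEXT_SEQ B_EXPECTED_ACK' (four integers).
After event 0: A_seq=0 A_ack=2091 B_seq=2091 B_ack=0
After event 1: A_seq=0 A_ack=2091 B_seq=2091 B_ack=0
After event 2: A_seq=0 A_ack=2091 B_seq=2224 B_ack=0

0 2091 2224 0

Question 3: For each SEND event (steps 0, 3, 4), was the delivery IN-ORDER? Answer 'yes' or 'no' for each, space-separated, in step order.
Step 0: SEND seq=2000 -> in-order
Step 3: SEND seq=2224 -> out-of-order
Step 4: SEND seq=2091 -> in-order

Answer: yes no yes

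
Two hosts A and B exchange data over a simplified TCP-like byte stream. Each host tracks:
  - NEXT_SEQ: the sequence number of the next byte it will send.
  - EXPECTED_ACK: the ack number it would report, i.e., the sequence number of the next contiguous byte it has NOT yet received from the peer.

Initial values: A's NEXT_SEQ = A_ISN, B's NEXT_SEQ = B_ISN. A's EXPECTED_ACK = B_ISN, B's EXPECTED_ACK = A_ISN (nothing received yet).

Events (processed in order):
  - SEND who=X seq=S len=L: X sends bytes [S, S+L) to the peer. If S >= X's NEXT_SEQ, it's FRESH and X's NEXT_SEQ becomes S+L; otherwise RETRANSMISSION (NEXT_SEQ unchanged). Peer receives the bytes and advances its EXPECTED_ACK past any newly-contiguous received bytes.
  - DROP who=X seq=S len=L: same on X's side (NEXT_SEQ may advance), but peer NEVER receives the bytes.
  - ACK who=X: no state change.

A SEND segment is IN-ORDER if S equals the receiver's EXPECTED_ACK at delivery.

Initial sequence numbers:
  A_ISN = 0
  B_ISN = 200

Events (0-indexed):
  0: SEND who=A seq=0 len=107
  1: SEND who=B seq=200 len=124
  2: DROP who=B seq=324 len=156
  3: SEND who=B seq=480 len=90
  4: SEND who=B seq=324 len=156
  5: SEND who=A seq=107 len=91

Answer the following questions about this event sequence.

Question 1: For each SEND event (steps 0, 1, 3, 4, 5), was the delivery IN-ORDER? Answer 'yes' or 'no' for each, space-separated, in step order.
Step 0: SEND seq=0 -> in-order
Step 1: SEND seq=200 -> in-order
Step 3: SEND seq=480 -> out-of-order
Step 4: SEND seq=324 -> in-order
Step 5: SEND seq=107 -> in-order

Answer: yes yes no yes yes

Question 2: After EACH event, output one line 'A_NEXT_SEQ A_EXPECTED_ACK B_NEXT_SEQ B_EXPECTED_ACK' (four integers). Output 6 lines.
107 200 200 107
107 324 324 107
107 324 480 107
107 324 570 107
107 570 570 107
198 570 570 198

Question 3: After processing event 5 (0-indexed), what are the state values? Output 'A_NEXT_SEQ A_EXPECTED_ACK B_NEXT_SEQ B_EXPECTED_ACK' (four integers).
After event 0: A_seq=107 A_ack=200 B_seq=200 B_ack=107
After event 1: A_seq=107 A_ack=324 B_seq=324 B_ack=107
After event 2: A_seq=107 A_ack=324 B_seq=480 B_ack=107
After event 3: A_seq=107 A_ack=324 B_seq=570 B_ack=107
After event 4: A_seq=107 A_ack=570 B_seq=570 B_ack=107
After event 5: A_seq=198 A_ack=570 B_seq=570 B_ack=198

198 570 570 198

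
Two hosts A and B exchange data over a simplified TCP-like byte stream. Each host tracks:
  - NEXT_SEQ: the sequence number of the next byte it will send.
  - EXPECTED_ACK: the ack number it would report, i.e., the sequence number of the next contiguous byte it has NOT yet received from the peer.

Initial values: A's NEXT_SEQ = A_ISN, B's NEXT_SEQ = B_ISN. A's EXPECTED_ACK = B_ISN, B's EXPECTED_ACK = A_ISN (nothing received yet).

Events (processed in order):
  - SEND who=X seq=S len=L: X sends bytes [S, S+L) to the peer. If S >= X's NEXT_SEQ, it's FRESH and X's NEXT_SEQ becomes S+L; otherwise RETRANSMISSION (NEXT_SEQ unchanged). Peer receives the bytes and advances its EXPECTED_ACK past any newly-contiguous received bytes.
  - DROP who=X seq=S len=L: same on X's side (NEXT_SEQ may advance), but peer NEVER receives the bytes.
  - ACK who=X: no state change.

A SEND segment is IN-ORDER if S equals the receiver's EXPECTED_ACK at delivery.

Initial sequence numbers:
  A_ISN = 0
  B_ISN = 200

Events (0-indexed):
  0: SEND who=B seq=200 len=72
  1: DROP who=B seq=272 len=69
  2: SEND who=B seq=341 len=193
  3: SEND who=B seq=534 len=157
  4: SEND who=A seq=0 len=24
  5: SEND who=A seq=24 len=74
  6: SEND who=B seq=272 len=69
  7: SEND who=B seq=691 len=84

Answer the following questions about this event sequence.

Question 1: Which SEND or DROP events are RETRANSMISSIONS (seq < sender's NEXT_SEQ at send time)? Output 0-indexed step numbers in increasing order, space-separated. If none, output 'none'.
Step 0: SEND seq=200 -> fresh
Step 1: DROP seq=272 -> fresh
Step 2: SEND seq=341 -> fresh
Step 3: SEND seq=534 -> fresh
Step 4: SEND seq=0 -> fresh
Step 5: SEND seq=24 -> fresh
Step 6: SEND seq=272 -> retransmit
Step 7: SEND seq=691 -> fresh

Answer: 6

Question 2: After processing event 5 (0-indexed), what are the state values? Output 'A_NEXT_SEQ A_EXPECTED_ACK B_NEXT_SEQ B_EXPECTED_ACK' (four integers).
After event 0: A_seq=0 A_ack=272 B_seq=272 B_ack=0
After event 1: A_seq=0 A_ack=272 B_seq=341 B_ack=0
After event 2: A_seq=0 A_ack=272 B_seq=534 B_ack=0
After event 3: A_seq=0 A_ack=272 B_seq=691 B_ack=0
After event 4: A_seq=24 A_ack=272 B_seq=691 B_ack=24
After event 5: A_seq=98 A_ack=272 B_seq=691 B_ack=98

98 272 691 98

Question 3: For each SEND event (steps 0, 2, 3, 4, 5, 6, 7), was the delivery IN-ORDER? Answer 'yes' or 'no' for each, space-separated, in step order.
Step 0: SEND seq=200 -> in-order
Step 2: SEND seq=341 -> out-of-order
Step 3: SEND seq=534 -> out-of-order
Step 4: SEND seq=0 -> in-order
Step 5: SEND seq=24 -> in-order
Step 6: SEND seq=272 -> in-order
Step 7: SEND seq=691 -> in-order

Answer: yes no no yes yes yes yes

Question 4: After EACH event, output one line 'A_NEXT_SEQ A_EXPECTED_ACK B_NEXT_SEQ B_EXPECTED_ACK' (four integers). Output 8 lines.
0 272 272 0
0 272 341 0
0 272 534 0
0 272 691 0
24 272 691 24
98 272 691 98
98 691 691 98
98 775 775 98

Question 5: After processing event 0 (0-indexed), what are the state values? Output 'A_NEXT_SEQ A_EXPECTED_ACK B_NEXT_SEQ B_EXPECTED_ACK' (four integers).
After event 0: A_seq=0 A_ack=272 B_seq=272 B_ack=0

0 272 272 0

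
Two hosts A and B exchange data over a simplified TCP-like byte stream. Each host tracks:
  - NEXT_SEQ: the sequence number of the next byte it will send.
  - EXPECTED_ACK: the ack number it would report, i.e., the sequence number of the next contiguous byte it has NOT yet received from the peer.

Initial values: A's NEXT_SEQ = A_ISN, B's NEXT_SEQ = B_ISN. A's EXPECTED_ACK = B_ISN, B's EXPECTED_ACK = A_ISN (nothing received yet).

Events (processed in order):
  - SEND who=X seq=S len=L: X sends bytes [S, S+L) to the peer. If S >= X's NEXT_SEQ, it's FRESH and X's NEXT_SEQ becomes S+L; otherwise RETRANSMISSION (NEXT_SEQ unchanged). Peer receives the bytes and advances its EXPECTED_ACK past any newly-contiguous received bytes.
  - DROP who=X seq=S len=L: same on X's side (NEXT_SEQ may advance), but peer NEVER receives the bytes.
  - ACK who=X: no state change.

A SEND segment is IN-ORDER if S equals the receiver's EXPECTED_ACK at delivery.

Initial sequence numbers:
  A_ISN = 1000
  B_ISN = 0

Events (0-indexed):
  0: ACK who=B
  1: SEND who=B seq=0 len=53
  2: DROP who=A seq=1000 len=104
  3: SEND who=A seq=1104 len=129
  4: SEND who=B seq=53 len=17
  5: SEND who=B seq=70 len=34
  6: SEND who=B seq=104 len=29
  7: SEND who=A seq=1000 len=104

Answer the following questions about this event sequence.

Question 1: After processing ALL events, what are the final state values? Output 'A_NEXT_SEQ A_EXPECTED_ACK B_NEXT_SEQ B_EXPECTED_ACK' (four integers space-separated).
Answer: 1233 133 133 1233

Derivation:
After event 0: A_seq=1000 A_ack=0 B_seq=0 B_ack=1000
After event 1: A_seq=1000 A_ack=53 B_seq=53 B_ack=1000
After event 2: A_seq=1104 A_ack=53 B_seq=53 B_ack=1000
After event 3: A_seq=1233 A_ack=53 B_seq=53 B_ack=1000
After event 4: A_seq=1233 A_ack=70 B_seq=70 B_ack=1000
After event 5: A_seq=1233 A_ack=104 B_seq=104 B_ack=1000
After event 6: A_seq=1233 A_ack=133 B_seq=133 B_ack=1000
After event 7: A_seq=1233 A_ack=133 B_seq=133 B_ack=1233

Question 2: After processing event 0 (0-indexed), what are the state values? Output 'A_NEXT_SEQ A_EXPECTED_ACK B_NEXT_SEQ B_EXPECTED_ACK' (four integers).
After event 0: A_seq=1000 A_ack=0 B_seq=0 B_ack=1000

1000 0 0 1000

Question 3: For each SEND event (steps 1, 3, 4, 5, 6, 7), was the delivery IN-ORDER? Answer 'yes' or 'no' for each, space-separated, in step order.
Step 1: SEND seq=0 -> in-order
Step 3: SEND seq=1104 -> out-of-order
Step 4: SEND seq=53 -> in-order
Step 5: SEND seq=70 -> in-order
Step 6: SEND seq=104 -> in-order
Step 7: SEND seq=1000 -> in-order

Answer: yes no yes yes yes yes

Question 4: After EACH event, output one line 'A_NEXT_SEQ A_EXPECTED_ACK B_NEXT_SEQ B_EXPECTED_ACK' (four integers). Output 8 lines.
1000 0 0 1000
1000 53 53 1000
1104 53 53 1000
1233 53 53 1000
1233 70 70 1000
1233 104 104 1000
1233 133 133 1000
1233 133 133 1233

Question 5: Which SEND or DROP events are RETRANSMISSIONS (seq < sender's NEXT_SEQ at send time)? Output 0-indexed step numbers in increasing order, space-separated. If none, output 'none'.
Answer: 7

Derivation:
Step 1: SEND seq=0 -> fresh
Step 2: DROP seq=1000 -> fresh
Step 3: SEND seq=1104 -> fresh
Step 4: SEND seq=53 -> fresh
Step 5: SEND seq=70 -> fresh
Step 6: SEND seq=104 -> fresh
Step 7: SEND seq=1000 -> retransmit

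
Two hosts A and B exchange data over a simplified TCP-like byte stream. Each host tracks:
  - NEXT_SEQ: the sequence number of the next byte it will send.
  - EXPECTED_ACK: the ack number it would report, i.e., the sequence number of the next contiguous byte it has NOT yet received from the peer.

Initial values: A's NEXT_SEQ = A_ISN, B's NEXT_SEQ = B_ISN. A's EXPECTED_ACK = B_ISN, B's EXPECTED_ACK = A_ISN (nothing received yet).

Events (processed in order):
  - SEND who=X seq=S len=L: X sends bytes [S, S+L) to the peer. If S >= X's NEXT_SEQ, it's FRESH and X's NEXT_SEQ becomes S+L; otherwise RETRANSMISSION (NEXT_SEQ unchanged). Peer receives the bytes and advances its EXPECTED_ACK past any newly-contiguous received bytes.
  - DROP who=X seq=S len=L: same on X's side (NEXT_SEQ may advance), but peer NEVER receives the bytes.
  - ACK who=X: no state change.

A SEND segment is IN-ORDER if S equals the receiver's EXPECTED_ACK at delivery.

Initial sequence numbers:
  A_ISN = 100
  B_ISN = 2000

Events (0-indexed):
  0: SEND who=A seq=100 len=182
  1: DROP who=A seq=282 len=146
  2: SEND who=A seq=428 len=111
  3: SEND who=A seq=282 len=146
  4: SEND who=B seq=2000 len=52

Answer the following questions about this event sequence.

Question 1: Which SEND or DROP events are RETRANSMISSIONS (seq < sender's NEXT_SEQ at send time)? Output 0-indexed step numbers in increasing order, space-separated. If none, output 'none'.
Answer: 3

Derivation:
Step 0: SEND seq=100 -> fresh
Step 1: DROP seq=282 -> fresh
Step 2: SEND seq=428 -> fresh
Step 3: SEND seq=282 -> retransmit
Step 4: SEND seq=2000 -> fresh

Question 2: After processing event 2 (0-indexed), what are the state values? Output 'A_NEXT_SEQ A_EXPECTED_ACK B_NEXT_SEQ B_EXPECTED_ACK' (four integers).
After event 0: A_seq=282 A_ack=2000 B_seq=2000 B_ack=282
After event 1: A_seq=428 A_ack=2000 B_seq=2000 B_ack=282
After event 2: A_seq=539 A_ack=2000 B_seq=2000 B_ack=282

539 2000 2000 282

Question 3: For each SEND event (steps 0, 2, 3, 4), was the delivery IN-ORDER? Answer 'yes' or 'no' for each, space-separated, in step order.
Answer: yes no yes yes

Derivation:
Step 0: SEND seq=100 -> in-order
Step 2: SEND seq=428 -> out-of-order
Step 3: SEND seq=282 -> in-order
Step 4: SEND seq=2000 -> in-order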